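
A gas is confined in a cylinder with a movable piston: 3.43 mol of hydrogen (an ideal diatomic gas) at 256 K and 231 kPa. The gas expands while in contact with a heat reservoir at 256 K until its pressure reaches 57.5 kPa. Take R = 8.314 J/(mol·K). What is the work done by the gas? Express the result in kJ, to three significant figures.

Isothermal process: W = nRT ln(V₂/V₁) = nRT ln(P₁/P₂).
W = (3.43)(8.314)(256) × ln(231/57.5)
  = 7300 × ln(4.017) = 7300 × 1.391
W_by_gas = 10152 J.

W ≈ 10.2 kJ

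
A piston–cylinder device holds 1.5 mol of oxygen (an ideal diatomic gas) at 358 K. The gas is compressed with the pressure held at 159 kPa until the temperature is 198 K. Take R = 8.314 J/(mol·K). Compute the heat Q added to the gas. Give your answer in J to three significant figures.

Isobaric: W = nRΔT = (1.5)(8.314)(-160) = -1995 J.
ΔU = nCᵥΔT with Cᵥ = 5R/2: ΔU = (1.5)(20.79)(-160) = -4988 J.
Q = ΔU + W = -4988 − 1995 = -6984 J.

Q ≈ -6980 J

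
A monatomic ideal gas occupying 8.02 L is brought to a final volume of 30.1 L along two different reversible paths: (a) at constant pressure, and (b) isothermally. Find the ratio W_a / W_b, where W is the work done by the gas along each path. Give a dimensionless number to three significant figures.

Path (a) isobaric: W = P₁(V₂ − V₁) → W_a/(P₁V₁) = 2.753.
Path (b) isothermal: W = P₁V₁ ln(V₂/V₁) → W_b/(P₁V₁) = 1.323.
W_a / W_b = 2.753 / 1.323 = 2.082.

W_a / W_b ≈ 2.08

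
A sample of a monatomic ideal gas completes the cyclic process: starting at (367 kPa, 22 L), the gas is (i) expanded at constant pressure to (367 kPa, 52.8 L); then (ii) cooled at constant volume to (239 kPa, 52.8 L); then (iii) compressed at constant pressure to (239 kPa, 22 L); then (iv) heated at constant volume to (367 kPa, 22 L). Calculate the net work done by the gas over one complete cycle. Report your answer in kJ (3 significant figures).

Constant-volume legs do no work.
W(i) = (367)(52.8 − 22) = 11304 J; W(iii) = (239)(22 − 52.8) = -7361 J.
W_net = 11304 − 7361 = 3942 J (the clockwise enclosed area).

W_net ≈ 3.94 kJ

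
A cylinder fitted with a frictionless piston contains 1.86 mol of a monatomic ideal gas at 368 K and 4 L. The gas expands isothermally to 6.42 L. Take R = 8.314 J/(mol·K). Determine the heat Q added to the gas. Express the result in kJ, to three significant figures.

Isothermal ⇒ ΔU = 0, so Q = W = nRT ln(V₂/V₁).
Q = (1.86)(8.314)(368) ln(6.42/4) = 5691 × 0.4731 = 2692 J.

Q ≈ 2.69 kJ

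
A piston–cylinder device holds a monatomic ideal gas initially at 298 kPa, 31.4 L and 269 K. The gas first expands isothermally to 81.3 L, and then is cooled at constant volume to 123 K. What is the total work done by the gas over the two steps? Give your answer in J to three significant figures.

Step 1 (isothermal): W = P₁V₁ ln(V₂/V₁) = (9357) ln(81.3/31.4) = 8902 J.
Step 2 (isochoric): W = 0 (constant volume).
W_total = 8902 + 0 = 8902 J.

W_total ≈ 8900 J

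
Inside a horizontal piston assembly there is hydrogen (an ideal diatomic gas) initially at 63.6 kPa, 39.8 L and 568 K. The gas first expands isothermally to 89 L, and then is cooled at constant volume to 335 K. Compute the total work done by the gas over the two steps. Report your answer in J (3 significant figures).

W_total ≈ 2040 J

Step 1 (isothermal): W = P₁V₁ ln(V₂/V₁) = (2531) ln(89/39.8) = 2037 J.
Step 2 (isochoric): W = 0 (constant volume).
W_total = 2037 + 0 = 2037 J.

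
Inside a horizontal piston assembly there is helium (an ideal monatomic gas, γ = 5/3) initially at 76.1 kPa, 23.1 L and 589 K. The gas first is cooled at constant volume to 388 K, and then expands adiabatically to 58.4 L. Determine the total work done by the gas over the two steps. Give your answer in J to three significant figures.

W_total ≈ 801 J

Step 1 (isochoric): W = 0 (constant volume).
After step 1: P = 50.13 kPa (V unchanged).
Step 2 (adiabatic): W = (P₁V₁ − P₂V₂)/(γ−1) = (1158 − 624)/0.667 = 801 J.
W_total = 0 + 801 = 801 J.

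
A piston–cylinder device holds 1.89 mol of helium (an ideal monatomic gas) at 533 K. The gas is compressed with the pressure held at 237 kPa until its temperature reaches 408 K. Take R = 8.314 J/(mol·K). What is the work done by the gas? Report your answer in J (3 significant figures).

Isobaric: W = P ΔV = nR ΔT.
W = (1.89)(8.314)(408 − 533) = -1964 J.

W ≈ -1960 J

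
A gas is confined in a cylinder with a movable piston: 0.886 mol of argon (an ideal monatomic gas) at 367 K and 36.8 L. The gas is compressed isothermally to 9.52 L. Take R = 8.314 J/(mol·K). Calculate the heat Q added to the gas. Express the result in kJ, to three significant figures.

Q ≈ -3.66 kJ

Isothermal ⇒ ΔU = 0, so Q = W = nRT ln(V₂/V₁).
Q = (0.886)(8.314)(367) ln(9.52/36.8) = 2703 × -1.352 = -3655 J.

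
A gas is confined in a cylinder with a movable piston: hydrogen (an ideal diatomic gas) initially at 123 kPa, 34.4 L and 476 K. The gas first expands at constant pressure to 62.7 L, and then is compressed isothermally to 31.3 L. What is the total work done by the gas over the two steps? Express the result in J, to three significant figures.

W_total ≈ -1880 J

Step 1 (isobaric): W = PΔV = (123 kPa)(62.7 − 34.4 L) = 3481 J.
After step 1: P = 123 kPa, V = 62.7 L, T = 867.6 K.
Step 2 (isothermal): W = P₁V₁ ln(V₂/V₁) = (7712) ln(31.3/62.7) = -5358 J.
W_total = 3481 − 5358 = -1877 J.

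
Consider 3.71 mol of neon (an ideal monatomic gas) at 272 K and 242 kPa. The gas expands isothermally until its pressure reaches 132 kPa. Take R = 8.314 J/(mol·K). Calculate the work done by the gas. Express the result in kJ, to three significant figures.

Isothermal process: W = nRT ln(V₂/V₁) = nRT ln(P₁/P₂).
W = (3.71)(8.314)(272) × ln(242/132)
  = 8390 × ln(1.833) = 8390 × 0.6061
W_by_gas = 5085 J.

W ≈ 5.09 kJ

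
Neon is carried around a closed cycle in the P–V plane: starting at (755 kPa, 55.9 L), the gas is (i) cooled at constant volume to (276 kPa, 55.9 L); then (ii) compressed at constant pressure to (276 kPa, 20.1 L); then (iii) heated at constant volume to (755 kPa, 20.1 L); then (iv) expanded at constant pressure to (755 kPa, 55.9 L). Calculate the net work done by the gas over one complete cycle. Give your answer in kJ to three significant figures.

Constant-volume legs do no work.
W(ii) = (276)(20.1 − 55.9) = -9881 J; W(iv) = (755)(55.9 − 20.1) = 27029 J.
W_net = -9881 + 27029 = 17148 J (the clockwise enclosed area).

W_net ≈ 17.1 kJ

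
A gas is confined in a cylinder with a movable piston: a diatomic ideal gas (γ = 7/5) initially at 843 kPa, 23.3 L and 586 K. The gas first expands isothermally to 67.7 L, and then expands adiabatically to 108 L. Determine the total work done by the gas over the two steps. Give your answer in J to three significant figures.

Step 1 (isothermal): W = P₁V₁ ln(V₂/V₁) = (19642) ln(67.7/23.3) = 20951 J.
After step 1: P = 290.1 kPa, V = 67.7 L, T = 586 K.
Step 2 (adiabatic): W = (P₁V₁ − P₂V₂)/(γ−1) = (19642 − 16295)/0.4 = 8368 J.
W_total = 20951 + 8368 = 29318 J.

W_total ≈ 29300 J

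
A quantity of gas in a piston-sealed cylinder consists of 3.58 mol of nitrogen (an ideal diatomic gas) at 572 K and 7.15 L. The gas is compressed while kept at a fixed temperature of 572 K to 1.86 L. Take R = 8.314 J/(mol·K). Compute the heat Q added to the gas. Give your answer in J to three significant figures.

Isothermal ⇒ ΔU = 0, so Q = W = nRT ln(V₂/V₁).
Q = (3.58)(8.314)(572) ln(1.86/7.15) = 17025 × -1.347 = -22925 J.

Q ≈ -22900 J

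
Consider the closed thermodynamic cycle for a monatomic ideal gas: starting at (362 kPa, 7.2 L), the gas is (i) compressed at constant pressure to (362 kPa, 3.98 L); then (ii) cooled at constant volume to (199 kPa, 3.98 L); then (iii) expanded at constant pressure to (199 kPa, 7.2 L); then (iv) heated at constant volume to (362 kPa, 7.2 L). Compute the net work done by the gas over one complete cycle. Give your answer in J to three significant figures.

W_net ≈ -525 J

Constant-volume legs do no work.
W(i) = (362)(3.98 − 7.2) = -1166 J; W(iii) = (199)(7.2 − 3.98) = 640.8 J.
W_net = -1166 + 640.8 = -524.9 J (the counter-clockwise enclosed area).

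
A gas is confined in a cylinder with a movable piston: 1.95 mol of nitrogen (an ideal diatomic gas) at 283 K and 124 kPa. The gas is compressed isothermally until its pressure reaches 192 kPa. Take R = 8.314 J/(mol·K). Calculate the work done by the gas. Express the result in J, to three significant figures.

W ≈ -2010 J

Isothermal process: W = nRT ln(V₂/V₁) = nRT ln(P₁/P₂).
W = (1.95)(8.314)(283) × ln(124/192)
  = 4588 × ln(0.6458) = 4588 × -0.4372
W_by_gas = -2006 J.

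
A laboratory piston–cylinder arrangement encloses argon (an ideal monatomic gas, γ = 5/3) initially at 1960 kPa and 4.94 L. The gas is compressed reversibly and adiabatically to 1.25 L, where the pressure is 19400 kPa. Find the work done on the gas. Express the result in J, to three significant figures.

W ≈ 21900 J

Adiabatic: W = (P₁V₁ − P₂V₂)/(γ − 1) with γ = 5/3.
P₁V₁ = 9682 J, P₂V₂ = 24250 J.
W = (9682 − 24250) / 0.6667 = -21851 J.
Work on gas = −W_by = 21851 J.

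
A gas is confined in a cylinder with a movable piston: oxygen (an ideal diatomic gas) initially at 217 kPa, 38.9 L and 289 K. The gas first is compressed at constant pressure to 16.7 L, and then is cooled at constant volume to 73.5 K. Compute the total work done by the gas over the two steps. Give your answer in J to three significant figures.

W_total ≈ -4820 J

Step 1 (isobaric): W = PΔV = (217 kPa)(16.7 − 38.9 L) = -4817 J.
Step 2 (isochoric): W = 0 (constant volume).
W_total = -4817 + 0 = -4817 J.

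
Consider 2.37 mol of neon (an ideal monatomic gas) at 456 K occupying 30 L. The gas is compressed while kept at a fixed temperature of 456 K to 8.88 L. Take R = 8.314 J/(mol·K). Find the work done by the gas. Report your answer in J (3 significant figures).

W ≈ -10900 J

Isothermal: W = nRT ln(V₂/V₁).
W = (2.37)(8.314)(456) × ln(8.88/30)
  = 8985 × -1.217
W_by_gas = -10938 J.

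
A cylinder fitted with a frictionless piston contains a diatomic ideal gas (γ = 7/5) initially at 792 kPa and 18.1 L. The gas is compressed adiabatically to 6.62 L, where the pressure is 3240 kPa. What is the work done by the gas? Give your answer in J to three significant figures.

Adiabatic: W = (P₁V₁ − P₂V₂)/(γ − 1) with γ = 7/5.
P₁V₁ = 14335 J, P₂V₂ = 21449 J.
W = (14335 − 21449) / 0.4 = -17784 J.

W ≈ -17800 J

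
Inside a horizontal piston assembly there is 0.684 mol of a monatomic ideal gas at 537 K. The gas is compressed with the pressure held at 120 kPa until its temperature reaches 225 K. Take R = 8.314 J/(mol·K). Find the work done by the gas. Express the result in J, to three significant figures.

W ≈ -1770 J

Isobaric: W = P ΔV = nR ΔT.
W = (0.684)(8.314)(225 − 537) = -1774 J.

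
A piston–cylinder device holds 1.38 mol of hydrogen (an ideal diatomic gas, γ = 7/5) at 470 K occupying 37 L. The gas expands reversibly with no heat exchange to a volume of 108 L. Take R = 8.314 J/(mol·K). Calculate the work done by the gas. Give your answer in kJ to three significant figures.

W ≈ 4.70 kJ

Adiabatic: TV^(γ−1) = const with γ = 7/5.
T₂ = T₁ (V₁/V₂)^(γ−1) = 470 × (37/108)^0.4 = 470 × 0.6515 = 306.2 K.
W_by = nCᵥ(T₁ − T₂) = (1.38)(20.79)(470 − 306.2) = 4698 J.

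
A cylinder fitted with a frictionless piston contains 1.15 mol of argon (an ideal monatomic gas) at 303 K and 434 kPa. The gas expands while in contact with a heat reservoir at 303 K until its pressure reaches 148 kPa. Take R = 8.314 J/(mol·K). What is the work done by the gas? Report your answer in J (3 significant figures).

W ≈ 3120 J

Isothermal process: W = nRT ln(V₂/V₁) = nRT ln(P₁/P₂).
W = (1.15)(8.314)(303) × ln(434/148)
  = 2897 × ln(2.932) = 2897 × 1.076
W_by_gas = 3117 J.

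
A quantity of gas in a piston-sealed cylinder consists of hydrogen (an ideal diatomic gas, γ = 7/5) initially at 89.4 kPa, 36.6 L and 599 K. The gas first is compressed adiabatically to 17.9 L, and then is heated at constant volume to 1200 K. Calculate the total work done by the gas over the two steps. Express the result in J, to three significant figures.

W_total ≈ -2710 J

Step 1 (adiabatic): W = (P₁V₁ − P₂V₂)/(γ−1) = (3272 − 4356)/0.4 = -2709 J.
Step 2 (isochoric): W = 0 (constant volume).
W_total = -2709 + 0 = -2709 J.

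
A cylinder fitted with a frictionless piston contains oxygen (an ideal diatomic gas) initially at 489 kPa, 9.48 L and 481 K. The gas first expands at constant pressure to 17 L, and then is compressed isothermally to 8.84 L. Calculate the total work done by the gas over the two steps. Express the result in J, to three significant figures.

Step 1 (isobaric): W = PΔV = (489 kPa)(17 − 9.48 L) = 3677 J.
After step 1: P = 489 kPa, V = 17 L, T = 862.6 K.
Step 2 (isothermal): W = P₁V₁ ln(V₂/V₁) = (8313) ln(8.84/17) = -5436 J.
W_total = 3677 − 5436 = -1759 J.

W_total ≈ -1760 J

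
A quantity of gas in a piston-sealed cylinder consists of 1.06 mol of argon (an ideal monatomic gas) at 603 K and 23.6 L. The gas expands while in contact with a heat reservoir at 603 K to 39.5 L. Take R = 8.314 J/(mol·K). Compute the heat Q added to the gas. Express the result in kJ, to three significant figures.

Q ≈ 2.74 kJ

Isothermal ⇒ ΔU = 0, so Q = W = nRT ln(V₂/V₁).
Q = (1.06)(8.314)(603) ln(39.5/23.6) = 5314 × 0.5151 = 2737 J.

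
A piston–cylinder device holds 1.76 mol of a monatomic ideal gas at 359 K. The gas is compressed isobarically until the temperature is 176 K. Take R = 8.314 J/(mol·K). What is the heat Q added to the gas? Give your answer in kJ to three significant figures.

Isobaric: W = nRΔT = (1.76)(8.314)(-183) = -2678 J.
ΔU = nCᵥΔT with Cᵥ = 3R/2: ΔU = (1.76)(12.47)(-183) = -4017 J.
Q = ΔU + W = -4017 − 2678 = -6694 J.

Q ≈ -6.69 kJ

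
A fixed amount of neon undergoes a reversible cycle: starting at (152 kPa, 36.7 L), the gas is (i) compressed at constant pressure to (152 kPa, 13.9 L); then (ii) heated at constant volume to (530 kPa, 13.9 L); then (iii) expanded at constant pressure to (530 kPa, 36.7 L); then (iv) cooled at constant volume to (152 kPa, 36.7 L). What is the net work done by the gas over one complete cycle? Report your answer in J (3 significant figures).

W_net ≈ 8620 J

Constant-volume legs do no work.
W(i) = (152)(13.9 − 36.7) = -3466 J; W(iii) = (530)(36.7 − 13.9) = 12084 J.
W_net = -3466 + 12084 = 8618 J (the clockwise enclosed area).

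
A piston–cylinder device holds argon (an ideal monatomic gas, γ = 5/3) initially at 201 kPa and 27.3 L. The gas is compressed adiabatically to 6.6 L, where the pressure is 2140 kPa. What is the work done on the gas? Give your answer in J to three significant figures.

W ≈ 13000 J

Adiabatic: W = (P₁V₁ − P₂V₂)/(γ − 1) with γ = 5/3.
P₁V₁ = 5487 J, P₂V₂ = 14124 J.
W = (5487 − 14124) / 0.6667 = -12955 J.
Work on gas = −W_by = 12955 J.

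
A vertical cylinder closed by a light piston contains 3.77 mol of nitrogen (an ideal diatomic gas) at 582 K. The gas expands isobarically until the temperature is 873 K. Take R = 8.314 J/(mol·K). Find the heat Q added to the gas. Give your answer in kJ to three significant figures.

Isobaric: W = nRΔT = (3.77)(8.314)(291) = 9121 J.
ΔU = nCᵥΔT with Cᵥ = 5R/2: ΔU = (3.77)(20.79)(291) = 22803 J.
Q = ΔU + W = 22803 + 9121 = 31924 J.

Q ≈ 31.9 kJ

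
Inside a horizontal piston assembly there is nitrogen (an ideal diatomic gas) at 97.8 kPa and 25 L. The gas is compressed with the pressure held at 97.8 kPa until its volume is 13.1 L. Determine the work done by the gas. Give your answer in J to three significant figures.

Isobaric: W = P ΔV.
W = (97.8 kPa)(13.1 − 25 L) = (97.8)(-11.9) = -1164 J.

W ≈ -1160 J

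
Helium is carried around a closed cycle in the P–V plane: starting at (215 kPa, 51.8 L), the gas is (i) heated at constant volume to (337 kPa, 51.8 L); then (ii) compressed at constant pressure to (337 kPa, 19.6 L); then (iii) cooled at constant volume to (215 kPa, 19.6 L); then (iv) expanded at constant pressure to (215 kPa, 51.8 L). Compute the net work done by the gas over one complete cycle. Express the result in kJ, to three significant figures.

Constant-volume legs do no work.
W(ii) = (337)(19.6 − 51.8) = -10851 J; W(iv) = (215)(51.8 − 19.6) = 6923 J.
W_net = -10851 + 6923 = -3928 J (the counter-clockwise enclosed area).

W_net ≈ -3.93 kJ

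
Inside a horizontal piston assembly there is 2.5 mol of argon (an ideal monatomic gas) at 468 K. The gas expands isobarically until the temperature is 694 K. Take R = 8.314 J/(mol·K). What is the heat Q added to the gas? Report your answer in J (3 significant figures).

Q ≈ 11700 J

Isobaric: W = nRΔT = (2.5)(8.314)(226) = 4697 J.
ΔU = nCᵥΔT with Cᵥ = 3R/2: ΔU = (2.5)(12.47)(226) = 7046 J.
Q = ΔU + W = 7046 + 4697 = 11744 J.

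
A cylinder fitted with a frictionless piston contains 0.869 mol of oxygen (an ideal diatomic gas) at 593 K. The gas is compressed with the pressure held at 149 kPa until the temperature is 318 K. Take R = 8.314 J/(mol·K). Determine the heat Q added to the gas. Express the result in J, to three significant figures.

Q ≈ -6950 J

Isobaric: W = nRΔT = (0.869)(8.314)(-275) = -1987 J.
ΔU = nCᵥΔT with Cᵥ = 5R/2: ΔU = (0.869)(20.79)(-275) = -4967 J.
Q = ΔU + W = -4967 − 1987 = -6954 J.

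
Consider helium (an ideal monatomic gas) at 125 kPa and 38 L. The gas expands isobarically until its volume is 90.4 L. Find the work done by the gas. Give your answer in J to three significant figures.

W ≈ 6550 J

Isobaric: W = P ΔV.
W = (125 kPa)(90.4 − 38 L) = (125)(52.4) = 6550 J.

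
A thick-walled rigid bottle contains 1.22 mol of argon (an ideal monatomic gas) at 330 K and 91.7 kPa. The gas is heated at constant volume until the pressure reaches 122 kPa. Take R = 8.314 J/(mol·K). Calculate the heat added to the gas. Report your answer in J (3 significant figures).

Constant volume ⇒ W = 0, so Q = ΔU = nCᵥΔT with Cᵥ = 3R/2 = 12.47 J/(mol·K).
At constant V, T₂/T₁ = P₂/P₁ ⇒ ΔT = T₁(P₂/P₁ − 1) = 330·(122/91.7 − 1) = 109 K.
ΔU = (1.22)(12.47)(109) = 1659 J.

Q ≈ 1660 J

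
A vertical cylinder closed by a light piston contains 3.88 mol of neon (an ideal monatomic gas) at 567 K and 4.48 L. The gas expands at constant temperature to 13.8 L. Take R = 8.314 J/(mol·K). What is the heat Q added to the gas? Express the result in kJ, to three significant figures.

Q ≈ 20.6 kJ

Isothermal ⇒ ΔU = 0, so Q = W = nRT ln(V₂/V₁).
Q = (3.88)(8.314)(567) ln(13.8/4.48) = 18290 × 1.125 = 20578 J.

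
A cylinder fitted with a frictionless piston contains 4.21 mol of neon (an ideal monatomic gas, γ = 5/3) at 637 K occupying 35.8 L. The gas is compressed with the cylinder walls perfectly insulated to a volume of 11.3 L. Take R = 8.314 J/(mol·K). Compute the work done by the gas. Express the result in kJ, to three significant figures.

W ≈ -38.7 kJ

Adiabatic: TV^(γ−1) = const with γ = 5/3.
T₂ = T₁ (V₁/V₂)^(γ−1) = 637 × (35.8/11.3)^0.667 = 637 × 2.157 = 1374 K.
W_by = nCᵥ(T₁ − T₂) = (4.21)(12.47)(637 − 1374) = -38698 J.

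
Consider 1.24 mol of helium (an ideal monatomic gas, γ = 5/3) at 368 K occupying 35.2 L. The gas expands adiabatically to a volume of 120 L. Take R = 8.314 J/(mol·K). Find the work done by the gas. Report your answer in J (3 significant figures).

Adiabatic: TV^(γ−1) = const with γ = 5/3.
T₂ = T₁ (V₁/V₂)^(γ−1) = 368 × (35.2/120)^0.667 = 368 × 0.4415 = 162.5 K.
W_by = nCᵥ(T₁ − T₂) = (1.24)(12.47)(368 − 162.5) = 3178 J.

W ≈ 3180 J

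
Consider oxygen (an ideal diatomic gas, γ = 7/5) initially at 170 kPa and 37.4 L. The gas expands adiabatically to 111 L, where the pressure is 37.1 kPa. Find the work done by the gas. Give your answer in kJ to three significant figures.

W ≈ 5.60 kJ

Adiabatic: W = (P₁V₁ − P₂V₂)/(γ − 1) with γ = 7/5.
P₁V₁ = 6358 J, P₂V₂ = 4118 J.
W = (6358 − 4118) / 0.4 = 5600 J.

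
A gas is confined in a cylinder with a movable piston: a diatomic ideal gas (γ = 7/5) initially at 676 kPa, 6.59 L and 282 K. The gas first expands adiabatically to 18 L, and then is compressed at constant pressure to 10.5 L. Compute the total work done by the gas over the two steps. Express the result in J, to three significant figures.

Step 1 (adiabatic): W = (P₁V₁ − P₂V₂)/(γ−1) = (4455 − 2980)/0.4 = 3686 J.
After step 1: P = 165.6 kPa, V = 18 L, T = 188.7 K.
Step 2 (isobaric): W = PΔV = (165.6 kPa)(10.5 − 18 L) = -1242 J.
W_total = 3686 − 1242 = 2444 J.

W_total ≈ 2440 J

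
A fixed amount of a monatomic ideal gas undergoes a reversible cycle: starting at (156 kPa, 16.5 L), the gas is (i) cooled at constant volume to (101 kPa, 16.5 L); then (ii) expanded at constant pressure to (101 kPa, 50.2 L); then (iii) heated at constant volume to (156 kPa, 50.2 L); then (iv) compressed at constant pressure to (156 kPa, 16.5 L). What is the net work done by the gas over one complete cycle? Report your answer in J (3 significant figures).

W_net ≈ -1850 J

Constant-volume legs do no work.
W(ii) = (101)(50.2 − 16.5) = 3404 J; W(iv) = (156)(16.5 − 50.2) = -5257 J.
W_net = 3404 − 5257 = -1854 J (the counter-clockwise enclosed area).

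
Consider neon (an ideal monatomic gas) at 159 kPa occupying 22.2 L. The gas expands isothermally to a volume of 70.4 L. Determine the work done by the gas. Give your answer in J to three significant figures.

Isothermal: W = nRT ln(V₂/V₁) = P₁V₁ ln(V₂/V₁).
P₁V₁ = (159 kPa)(22.2 L) = 3530 J.
W = 3530 × ln(70.4/22.2) = 3530 × 1.154
W_by_gas = 4074 J.

W ≈ 4070 J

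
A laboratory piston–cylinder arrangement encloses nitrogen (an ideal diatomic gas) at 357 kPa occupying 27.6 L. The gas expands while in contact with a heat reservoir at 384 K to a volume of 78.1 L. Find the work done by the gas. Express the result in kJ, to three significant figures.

Isothermal: W = nRT ln(V₂/V₁) = P₁V₁ ln(V₂/V₁).
P₁V₁ = (357 kPa)(27.6 L) = 9853 J.
W = 9853 × ln(78.1/27.6) = 9853 × 1.04
W_by_gas = 10249 J.

W ≈ 10.2 kJ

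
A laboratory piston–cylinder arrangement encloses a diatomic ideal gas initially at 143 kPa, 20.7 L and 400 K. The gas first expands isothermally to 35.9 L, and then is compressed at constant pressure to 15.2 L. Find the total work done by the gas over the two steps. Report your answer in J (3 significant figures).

Step 1 (isothermal): W = P₁V₁ ln(V₂/V₁) = (2960) ln(35.9/20.7) = 1630 J.
After step 1: P = 82.45 kPa, V = 35.9 L, T = 400 K.
Step 2 (isobaric): W = PΔV = (82.45 kPa)(15.2 − 35.9 L) = -1707 J.
W_total = 1630 − 1707 = -76.96 J.

W_total ≈ -77.0 J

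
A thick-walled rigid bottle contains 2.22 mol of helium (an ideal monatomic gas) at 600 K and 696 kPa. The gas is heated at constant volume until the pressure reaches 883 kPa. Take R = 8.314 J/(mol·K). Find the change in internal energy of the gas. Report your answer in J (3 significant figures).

ΔU ≈ 4460 J

Constant volume ⇒ W = 0, so Q = ΔU = nCᵥΔT with Cᵥ = 3R/2 = 12.47 J/(mol·K).
At constant V, T₂/T₁ = P₂/P₁ ⇒ ΔT = T₁(P₂/P₁ − 1) = 600·(883/696 − 1) = 161.2 K.
ΔU = (2.22)(12.47)(161.2) = 4463 J.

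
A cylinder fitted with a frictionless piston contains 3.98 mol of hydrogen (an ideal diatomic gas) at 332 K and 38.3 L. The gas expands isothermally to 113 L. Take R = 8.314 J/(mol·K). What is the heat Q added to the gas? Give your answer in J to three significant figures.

Q ≈ 11900 J

Isothermal ⇒ ΔU = 0, so Q = W = nRT ln(V₂/V₁).
Q = (3.98)(8.314)(332) ln(113/38.3) = 10986 × 1.082 = 11886 J.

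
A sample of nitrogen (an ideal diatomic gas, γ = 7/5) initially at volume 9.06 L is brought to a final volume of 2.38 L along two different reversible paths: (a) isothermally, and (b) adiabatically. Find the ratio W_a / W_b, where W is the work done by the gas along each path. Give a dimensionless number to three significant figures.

W_a / W_b ≈ 0.756

Path (a) isothermal: W = P₁V₁ ln(V₂/V₁) → W_a/(P₁V₁) = -1.337.
Path (b) adiabatic: W = P₁V₁(1 − (V₁/V₂)^(γ−1))/(γ−1) → W_b/(P₁V₁) = -1.767.
W_a / W_b = -1.337 / -1.767 = 0.7564.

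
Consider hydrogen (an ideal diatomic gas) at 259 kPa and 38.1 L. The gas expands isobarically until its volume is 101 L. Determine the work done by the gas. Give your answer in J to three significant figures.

Isobaric: W = P ΔV.
W = (259 kPa)(101 − 38.1 L) = (259)(62.9) = 16291 J.

W ≈ 16300 J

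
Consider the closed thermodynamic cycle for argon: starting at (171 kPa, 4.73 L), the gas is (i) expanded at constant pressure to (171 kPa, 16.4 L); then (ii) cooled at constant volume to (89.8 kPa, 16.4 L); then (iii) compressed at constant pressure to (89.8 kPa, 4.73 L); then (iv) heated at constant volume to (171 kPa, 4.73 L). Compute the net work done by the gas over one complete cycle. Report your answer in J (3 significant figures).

W_net ≈ 948 J

Constant-volume legs do no work.
W(i) = (171)(16.4 − 4.73) = 1996 J; W(iii) = (89.8)(4.73 − 16.4) = -1048 J.
W_net = 1996 − 1048 = 947.6 J (the clockwise enclosed area).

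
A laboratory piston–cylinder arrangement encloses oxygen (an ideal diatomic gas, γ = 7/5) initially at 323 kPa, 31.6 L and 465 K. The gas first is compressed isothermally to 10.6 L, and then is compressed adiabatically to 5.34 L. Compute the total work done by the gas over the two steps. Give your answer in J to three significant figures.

W_total ≈ -19200 J

Step 1 (isothermal): W = P₁V₁ ln(V₂/V₁) = (10207) ln(10.6/31.6) = -11149 J.
After step 1: P = 962.9 kPa, V = 10.6 L, T = 465 K.
Step 2 (adiabatic): W = (P₁V₁ − P₂V₂)/(γ−1) = (10207 − 13428)/0.4 = -8052 J.
W_total = -11149 − 8052 = -19201 J.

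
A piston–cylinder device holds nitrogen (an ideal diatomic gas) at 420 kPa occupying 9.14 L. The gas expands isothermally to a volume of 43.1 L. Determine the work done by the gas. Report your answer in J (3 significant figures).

Isothermal: W = nRT ln(V₂/V₁) = P₁V₁ ln(V₂/V₁).
P₁V₁ = (420 kPa)(9.14 L) = 3839 J.
W = 3839 × ln(43.1/9.14) = 3839 × 1.551
W_by_gas = 5953 J.

W ≈ 5950 J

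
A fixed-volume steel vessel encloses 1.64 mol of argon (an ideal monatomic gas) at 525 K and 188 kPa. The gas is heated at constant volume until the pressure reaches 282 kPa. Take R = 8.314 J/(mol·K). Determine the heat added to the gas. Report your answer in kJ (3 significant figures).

Constant volume ⇒ W = 0, so Q = ΔU = nCᵥΔT with Cᵥ = 3R/2 = 12.47 J/(mol·K).
At constant V, T₂/T₁ = P₂/P₁ ⇒ ΔT = T₁(P₂/P₁ − 1) = 525·(282/188 − 1) = 262.5 K.
ΔU = (1.64)(12.47)(262.5) = 5369 J.

Q ≈ 5.37 kJ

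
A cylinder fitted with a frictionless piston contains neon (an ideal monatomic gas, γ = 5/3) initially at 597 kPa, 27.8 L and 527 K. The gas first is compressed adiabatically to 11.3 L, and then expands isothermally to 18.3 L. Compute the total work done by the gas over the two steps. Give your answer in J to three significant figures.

W_total ≈ -5890 J

Step 1 (adiabatic): W = (P₁V₁ − P₂V₂)/(γ−1) = (16597 − 30246)/0.667 = -20474 J.
After step 1: P = 2677 kPa, V = 11.3 L, T = 960.4 K.
Step 2 (isothermal): W = P₁V₁ ln(V₂/V₁) = (30246) ln(18.3/11.3) = 14581 J.
W_total = -20474 + 14581 = -5892 J.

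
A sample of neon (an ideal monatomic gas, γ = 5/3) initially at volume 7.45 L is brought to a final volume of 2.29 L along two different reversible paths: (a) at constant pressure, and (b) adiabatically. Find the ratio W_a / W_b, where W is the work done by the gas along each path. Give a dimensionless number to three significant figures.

W_a / W_b ≈ 0.386

Path (a) isobaric: W = P₁(V₂ − V₁) → W_a/(P₁V₁) = -0.6926.
Path (b) adiabatic: W = P₁V₁(1 − (V₁/V₂)^(γ−1))/(γ−1) → W_b/(P₁V₁) = -1.793.
W_a / W_b = -0.6926 / -1.793 = 0.3862.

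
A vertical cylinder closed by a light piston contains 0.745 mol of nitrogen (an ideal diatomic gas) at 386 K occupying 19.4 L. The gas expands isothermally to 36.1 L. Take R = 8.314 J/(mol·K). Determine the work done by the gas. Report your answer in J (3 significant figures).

Isothermal: W = nRT ln(V₂/V₁).
W = (0.745)(8.314)(386) × ln(36.1/19.4)
  = 2391 × 0.621
W_by_gas = 1485 J.

W ≈ 1480 J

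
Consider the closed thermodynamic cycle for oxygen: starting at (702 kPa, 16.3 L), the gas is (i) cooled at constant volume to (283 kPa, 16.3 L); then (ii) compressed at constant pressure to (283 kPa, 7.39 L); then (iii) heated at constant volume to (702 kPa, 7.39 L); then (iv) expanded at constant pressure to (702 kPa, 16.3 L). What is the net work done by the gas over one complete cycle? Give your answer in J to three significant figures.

Constant-volume legs do no work.
W(ii) = (283)(7.39 − 16.3) = -2522 J; W(iv) = (702)(16.3 − 7.39) = 6255 J.
W_net = -2522 + 6255 = 3733 J (the clockwise enclosed area).

W_net ≈ 3730 J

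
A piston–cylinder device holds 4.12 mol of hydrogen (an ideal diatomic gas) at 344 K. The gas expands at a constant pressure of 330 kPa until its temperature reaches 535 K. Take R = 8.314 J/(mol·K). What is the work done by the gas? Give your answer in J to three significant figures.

W ≈ 6540 J

Isobaric: W = P ΔV = nR ΔT.
W = (4.12)(8.314)(535 − 344) = 6542 J.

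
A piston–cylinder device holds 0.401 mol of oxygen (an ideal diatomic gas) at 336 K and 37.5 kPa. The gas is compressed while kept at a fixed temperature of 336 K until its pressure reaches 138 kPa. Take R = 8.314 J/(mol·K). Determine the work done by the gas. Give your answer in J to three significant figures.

W ≈ -1460 J

Isothermal process: W = nRT ln(V₂/V₁) = nRT ln(P₁/P₂).
W = (0.401)(8.314)(336) × ln(37.5/138)
  = 1120 × ln(0.2717) = 1120 × -1.303
W_by_gas = -1460 J.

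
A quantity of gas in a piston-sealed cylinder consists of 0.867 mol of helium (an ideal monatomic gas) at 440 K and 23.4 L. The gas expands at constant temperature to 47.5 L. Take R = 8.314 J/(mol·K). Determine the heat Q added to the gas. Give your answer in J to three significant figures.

Q ≈ 2250 J

Isothermal ⇒ ΔU = 0, so Q = W = nRT ln(V₂/V₁).
Q = (0.867)(8.314)(440) ln(47.5/23.4) = 3172 × 0.708 = 2245 J.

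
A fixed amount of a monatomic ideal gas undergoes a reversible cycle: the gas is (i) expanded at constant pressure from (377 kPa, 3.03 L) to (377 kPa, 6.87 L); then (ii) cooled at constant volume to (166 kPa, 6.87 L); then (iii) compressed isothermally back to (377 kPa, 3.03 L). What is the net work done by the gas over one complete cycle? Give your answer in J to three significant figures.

Leg (i): W = PΔV = (377)(6.87 − 3.03) = 1448 J.
Leg (ii): W = 0.
Leg (iii): W = PᵢVᵢ ln(V_f/Vᵢ) = (1140) ln(3.03/6.87) = -933.5 J.
W_net = 1448 − 933.5 = 514.1 J.

W_net ≈ 514 J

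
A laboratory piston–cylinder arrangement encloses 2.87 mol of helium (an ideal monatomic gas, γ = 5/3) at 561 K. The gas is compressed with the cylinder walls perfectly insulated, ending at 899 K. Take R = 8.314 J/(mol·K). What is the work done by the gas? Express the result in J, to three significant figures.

Adiabatic ⇒ Q = 0, so W_by = −ΔU = nCᵥ(T₁ − T₂).
Cᵥ = 3R/2 = 12.47 J/(mol·K).
W = (2.87)(12.47)(561 − 899) = -12098 J.

W ≈ -12100 J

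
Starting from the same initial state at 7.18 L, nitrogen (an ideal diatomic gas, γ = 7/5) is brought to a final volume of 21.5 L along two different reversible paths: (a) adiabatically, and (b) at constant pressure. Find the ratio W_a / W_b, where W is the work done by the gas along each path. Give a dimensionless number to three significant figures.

W_a / W_b ≈ 0.445

Path (a) adiabatic: W = P₁V₁(1 − (V₁/V₂)^(γ−1))/(γ−1) → W_a/(P₁V₁) = 0.8878.
Path (b) isobaric: W = P₁(V₂ − V₁) → W_b/(P₁V₁) = 1.994.
W_a / W_b = 0.8878 / 1.994 = 0.4451.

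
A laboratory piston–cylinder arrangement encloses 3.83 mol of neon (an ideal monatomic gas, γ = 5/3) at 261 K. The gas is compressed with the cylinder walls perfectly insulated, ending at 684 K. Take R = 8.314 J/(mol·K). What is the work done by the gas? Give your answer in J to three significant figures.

W ≈ -20200 J

Adiabatic ⇒ Q = 0, so W_by = −ΔU = nCᵥ(T₁ − T₂).
Cᵥ = 3R/2 = 12.47 J/(mol·K).
W = (3.83)(12.47)(261 − 684) = -20204 J.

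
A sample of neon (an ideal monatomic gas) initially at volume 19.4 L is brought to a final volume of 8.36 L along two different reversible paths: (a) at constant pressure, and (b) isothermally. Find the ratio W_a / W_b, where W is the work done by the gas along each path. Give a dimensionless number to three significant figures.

W_a / W_b ≈ 0.676

Path (a) isobaric: W = P₁(V₂ − V₁) → W_a/(P₁V₁) = -0.5691.
Path (b) isothermal: W = P₁V₁ ln(V₂/V₁) → W_b/(P₁V₁) = -0.8418.
W_a / W_b = -0.5691 / -0.8418 = 0.676.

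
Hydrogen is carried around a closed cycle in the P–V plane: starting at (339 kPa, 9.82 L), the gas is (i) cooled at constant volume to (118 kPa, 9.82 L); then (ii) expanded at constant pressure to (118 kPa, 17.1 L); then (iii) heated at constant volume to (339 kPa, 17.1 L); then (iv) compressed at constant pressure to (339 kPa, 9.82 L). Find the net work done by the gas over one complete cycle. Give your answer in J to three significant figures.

W_net ≈ -1610 J

Constant-volume legs do no work.
W(ii) = (118)(17.1 − 9.82) = 859 J; W(iv) = (339)(9.82 − 17.1) = -2468 J.
W_net = 859 − 2468 = -1609 J (the counter-clockwise enclosed area).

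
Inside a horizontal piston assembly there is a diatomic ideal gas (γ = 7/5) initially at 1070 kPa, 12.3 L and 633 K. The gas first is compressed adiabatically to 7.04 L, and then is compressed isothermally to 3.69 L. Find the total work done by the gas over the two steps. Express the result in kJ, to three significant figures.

W_total ≈ -18.9 kJ

Step 1 (adiabatic): W = (P₁V₁ − P₂V₂)/(γ−1) = (13161 − 16452)/0.4 = -8228 J.
After step 1: P = 2337 kPa, V = 7.04 L, T = 791.3 K.
Step 2 (isothermal): W = P₁V₁ ln(V₂/V₁) = (16452) ln(3.69/7.04) = -10628 J.
W_total = -8228 − 10628 = -18856 J.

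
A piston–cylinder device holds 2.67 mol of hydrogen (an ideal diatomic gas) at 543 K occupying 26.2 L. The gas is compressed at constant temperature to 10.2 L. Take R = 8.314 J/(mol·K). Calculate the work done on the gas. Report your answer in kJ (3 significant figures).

W ≈ 11.4 kJ

Isothermal: W = nRT ln(V₂/V₁).
W = (2.67)(8.314)(543) × ln(10.2/26.2)
  = 12054 × -0.9434
W_by_gas = -11371 J; work on gas = −W_by = 11371 J.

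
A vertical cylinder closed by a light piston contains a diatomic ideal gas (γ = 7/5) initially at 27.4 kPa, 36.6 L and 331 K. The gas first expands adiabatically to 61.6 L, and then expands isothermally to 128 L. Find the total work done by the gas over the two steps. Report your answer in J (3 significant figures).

Step 1 (adiabatic): W = (P₁V₁ − P₂V₂)/(γ−1) = (1003 − 814.3)/0.4 = 471.3 J.
After step 1: P = 13.22 kPa, V = 61.6 L, T = 268.8 K.
Step 2 (isothermal): W = P₁V₁ ln(V₂/V₁) = (814.3) ln(128/61.6) = 595.6 J.
W_total = 471.3 + 595.6 = 1067 J.

W_total ≈ 1070 J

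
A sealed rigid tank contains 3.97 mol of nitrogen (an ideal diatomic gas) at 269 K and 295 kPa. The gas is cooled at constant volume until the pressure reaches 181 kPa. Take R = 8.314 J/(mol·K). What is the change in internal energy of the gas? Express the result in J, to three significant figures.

Constant volume ⇒ W = 0, so Q = ΔU = nCᵥΔT with Cᵥ = 5R/2 = 20.79 J/(mol·K).
At constant V, T₂/T₁ = P₂/P₁ ⇒ ΔT = T₁(P₂/P₁ − 1) = 269·(181/295 − 1) = -104 K.
ΔU = (3.97)(20.79)(-104) = -8578 J.

ΔU ≈ -8580 J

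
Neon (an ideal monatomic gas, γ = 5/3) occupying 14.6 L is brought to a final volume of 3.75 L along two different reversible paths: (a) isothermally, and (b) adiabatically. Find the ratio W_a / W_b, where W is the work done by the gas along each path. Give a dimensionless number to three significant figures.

Path (a) isothermal: W = P₁V₁ ln(V₂/V₁) → W_a/(P₁V₁) = -1.359.
Path (b) adiabatic: W = P₁V₁(1 − (V₁/V₂)^(γ−1))/(γ−1) → W_b/(P₁V₁) = -2.212.
W_a / W_b = -1.359 / -2.212 = 0.6144.

W_a / W_b ≈ 0.614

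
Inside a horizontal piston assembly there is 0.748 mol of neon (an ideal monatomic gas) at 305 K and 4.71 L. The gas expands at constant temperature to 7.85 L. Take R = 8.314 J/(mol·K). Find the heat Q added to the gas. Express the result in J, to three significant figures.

Q ≈ 969 J

Isothermal ⇒ ΔU = 0, so Q = W = nRT ln(V₂/V₁).
Q = (0.748)(8.314)(305) ln(7.85/4.71) = 1897 × 0.5108 = 968.9 J.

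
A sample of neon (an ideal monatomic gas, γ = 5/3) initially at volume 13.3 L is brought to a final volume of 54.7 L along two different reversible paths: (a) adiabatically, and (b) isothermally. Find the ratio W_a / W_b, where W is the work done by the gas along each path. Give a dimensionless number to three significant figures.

W_a / W_b ≈ 0.648

Path (a) adiabatic: W = P₁V₁(1 − (V₁/V₂)^(γ−1))/(γ−1) → W_a/(P₁V₁) = 0.9157.
Path (b) isothermal: W = P₁V₁ ln(V₂/V₁) → W_b/(P₁V₁) = 1.414.
W_a / W_b = 0.9157 / 1.414 = 0.6475.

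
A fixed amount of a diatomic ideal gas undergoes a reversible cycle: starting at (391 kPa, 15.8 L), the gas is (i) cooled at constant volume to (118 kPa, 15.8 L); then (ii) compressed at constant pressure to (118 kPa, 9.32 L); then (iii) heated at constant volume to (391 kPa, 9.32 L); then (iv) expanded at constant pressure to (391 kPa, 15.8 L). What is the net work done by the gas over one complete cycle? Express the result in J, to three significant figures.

Constant-volume legs do no work.
W(ii) = (118)(9.32 − 15.8) = -764.6 J; W(iv) = (391)(15.8 − 9.32) = 2534 J.
W_net = -764.6 + 2534 = 1769 J (the clockwise enclosed area).

W_net ≈ 1770 J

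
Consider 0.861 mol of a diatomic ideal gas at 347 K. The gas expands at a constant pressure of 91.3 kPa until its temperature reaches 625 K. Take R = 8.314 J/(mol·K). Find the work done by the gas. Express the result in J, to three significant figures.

W ≈ 1990 J

Isobaric: W = P ΔV = nR ΔT.
W = (0.861)(8.314)(625 − 347) = 1990 J.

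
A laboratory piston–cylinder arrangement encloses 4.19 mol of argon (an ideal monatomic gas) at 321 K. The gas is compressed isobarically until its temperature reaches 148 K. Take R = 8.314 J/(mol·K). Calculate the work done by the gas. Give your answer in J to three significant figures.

W ≈ -6030 J

Isobaric: W = P ΔV = nR ΔT.
W = (4.19)(8.314)(148 − 321) = -6027 J.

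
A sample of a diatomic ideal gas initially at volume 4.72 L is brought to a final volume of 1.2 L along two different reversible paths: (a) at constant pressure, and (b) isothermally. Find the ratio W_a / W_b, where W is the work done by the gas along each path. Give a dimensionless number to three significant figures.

Path (a) isobaric: W = P₁(V₂ − V₁) → W_a/(P₁V₁) = -0.7458.
Path (b) isothermal: W = P₁V₁ ln(V₂/V₁) → W_b/(P₁V₁) = -1.369.
W_a / W_b = -0.7458 / -1.369 = 0.5446.

W_a / W_b ≈ 0.545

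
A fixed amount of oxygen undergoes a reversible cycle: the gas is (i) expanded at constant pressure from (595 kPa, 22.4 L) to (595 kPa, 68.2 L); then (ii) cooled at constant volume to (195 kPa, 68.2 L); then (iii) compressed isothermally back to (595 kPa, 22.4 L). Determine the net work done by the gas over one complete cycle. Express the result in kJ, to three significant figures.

W_net ≈ 12.4 kJ

Leg (i): W = PΔV = (595)(68.2 − 22.4) = 27251 J.
Leg (ii): W = 0.
Leg (iii): W = PᵢVᵢ ln(V_f/Vᵢ) = (13299) ln(22.4/68.2) = -14807 J.
W_net = 27251 − 14807 = 12444 J.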